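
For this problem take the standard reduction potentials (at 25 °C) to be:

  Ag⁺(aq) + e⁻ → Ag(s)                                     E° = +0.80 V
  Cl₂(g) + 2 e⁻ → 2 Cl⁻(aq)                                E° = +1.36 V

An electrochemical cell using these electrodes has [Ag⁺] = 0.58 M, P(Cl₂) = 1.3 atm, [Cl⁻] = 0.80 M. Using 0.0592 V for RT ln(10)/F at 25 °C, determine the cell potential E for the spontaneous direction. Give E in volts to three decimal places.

Cl₂/Cl⁻ is the cathode (higher E°), Ag⁺/Ag the anode: E°cell = +1.36 − (+0.80) = +0.56 V, n = 2.
Overall: Cl₂(g) + 2 Ag(s) → 2 Cl⁻(aq) + 2 Ag⁺(aq)
Q = [Cl⁻]^2·[Ag⁺]^2 / (P(Cl₂)); log Q = -0.781.
E = E° − (0.0592/n) log Q = +0.56 − (0.0592/2)(-0.781) = +0.583 V.

+0.583 V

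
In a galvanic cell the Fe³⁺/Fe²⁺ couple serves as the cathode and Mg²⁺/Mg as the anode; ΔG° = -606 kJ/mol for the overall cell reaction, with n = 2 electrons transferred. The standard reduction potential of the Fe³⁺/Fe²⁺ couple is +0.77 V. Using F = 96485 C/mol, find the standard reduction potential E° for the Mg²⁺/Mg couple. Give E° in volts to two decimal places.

E°cell = −ΔG°/(nF) = −(-606×10³)/((2)(96485)) = +3.140 V.
Since Fe³⁺/Fe²⁺ is the cathode and Mg²⁺/Mg the anode, E°cell = E°(Fe³⁺/Fe²⁺) − E°(Mg²⁺/Mg).
So E°(Mg²⁺/Mg) = E°(Fe³⁺/Fe²⁺) − E°cell = (+0.77) − (+3.140) = -2.37 V.

-2.37 V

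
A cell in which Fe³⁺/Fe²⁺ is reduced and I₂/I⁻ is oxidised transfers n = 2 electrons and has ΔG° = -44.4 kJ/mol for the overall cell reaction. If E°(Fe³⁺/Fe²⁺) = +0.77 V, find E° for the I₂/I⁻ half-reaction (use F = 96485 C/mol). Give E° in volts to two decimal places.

E°cell = −ΔG°/(nF) = −(-44.4×10³)/((2)(96485)) = +0.230 V.
Since Fe³⁺/Fe²⁺ is the cathode and I₂/I⁻ the anode, E°cell = E°(Fe³⁺/Fe²⁺) − E°(I₂/I⁻).
So E°(I₂/I⁻) = E°(Fe³⁺/Fe²⁺) − E°cell = (+0.77) − (+0.230) = +0.54 V.

+0.54 V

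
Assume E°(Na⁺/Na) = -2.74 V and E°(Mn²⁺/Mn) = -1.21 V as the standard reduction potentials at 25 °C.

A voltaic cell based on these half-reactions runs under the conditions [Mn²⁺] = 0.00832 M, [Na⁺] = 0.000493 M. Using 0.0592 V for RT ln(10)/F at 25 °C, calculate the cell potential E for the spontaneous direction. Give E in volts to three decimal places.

+1.664 V

Mn²⁺/Mn is the cathode (higher E°), Na⁺/Na the anode: E°cell = -1.21 − (-2.74) = +1.53 V, n = 2.
Overall: Mn²⁺(aq) + 2 Na(s) → Mn(s) + 2 Na⁺(aq)
Q = [Na⁺]^2 / ([Mn²⁺]); log Q = -4.534.
E = E° − (0.0592/n) log Q = +1.53 − (0.0592/2)(-4.534) = +1.664 V.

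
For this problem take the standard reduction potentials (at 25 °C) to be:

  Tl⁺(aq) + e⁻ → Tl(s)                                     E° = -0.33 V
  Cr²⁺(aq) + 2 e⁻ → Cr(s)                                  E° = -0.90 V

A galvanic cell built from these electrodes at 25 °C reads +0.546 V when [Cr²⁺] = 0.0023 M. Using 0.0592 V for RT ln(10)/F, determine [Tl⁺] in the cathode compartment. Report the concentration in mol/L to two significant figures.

Tl⁺/Tl is the cathode, Cr²⁺/Cr the anode: E°cell = +0.57 V, n = 2.
Overall reaction: 2 Tl⁺(aq) + Cr(s) → 2 Tl(s) + Cr²⁺(aq); Q = [Cr²⁺]^1/[Tl⁺]^2.
From E = E° − (0.0592/n) log Q: log Q = (E° − E)·n/0.0592 = (+0.57 − (+0.546))·2/0.0592 = 0.8108.
So 2·log[Tl⁺] = 1·log(0.0023) − log Q = -2.6383 − (0.8108) = -3.4491; log[Tl⁺] = -3.4491 / 2 = -1.7246; [Tl⁺] = 10^(-1.7246) ≈ 0.019 M.

0.019 M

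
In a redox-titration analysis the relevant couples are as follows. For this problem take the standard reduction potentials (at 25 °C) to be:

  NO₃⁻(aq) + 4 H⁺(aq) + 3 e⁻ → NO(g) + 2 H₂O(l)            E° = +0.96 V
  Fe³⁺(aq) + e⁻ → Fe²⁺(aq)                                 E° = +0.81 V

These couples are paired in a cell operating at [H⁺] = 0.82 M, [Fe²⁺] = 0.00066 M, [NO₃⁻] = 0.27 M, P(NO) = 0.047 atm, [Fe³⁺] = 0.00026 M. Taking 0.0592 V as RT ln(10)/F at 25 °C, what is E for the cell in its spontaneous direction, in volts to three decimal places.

+0.182 V

NO₃⁻/NO is the cathode (higher E°), Fe³⁺/Fe²⁺ the anode: E°cell = +0.96 − (+0.81) = +0.15 V, n = 3.
Overall: NO₃⁻(aq) + 4 H⁺(aq) + 3 Fe²⁺(aq) → NO(g) + 2 H₂O(l) + 3 Fe³⁺(aq)
Q = P(NO)·[Fe³⁺]^3 / ([NO₃⁻]·[H⁺]^4·[Fe²⁺]^3); log Q = -1.628.
E = E° − (0.0592/n) log Q = +0.15 − (0.0592/3)(-1.628) = +0.182 V.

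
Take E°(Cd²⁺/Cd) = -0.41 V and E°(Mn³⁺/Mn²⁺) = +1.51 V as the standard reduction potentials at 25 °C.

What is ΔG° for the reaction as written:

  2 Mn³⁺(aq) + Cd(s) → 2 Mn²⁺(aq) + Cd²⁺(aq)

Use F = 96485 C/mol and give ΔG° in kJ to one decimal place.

-370.5 kJ

As written, Mn³⁺/Mn²⁺ is reduced (cathode) and Cd²⁺/Cd is oxidised (anode), so E°cell = (+1.51) − (-0.41) = +1.92 V.
Balancing electrons gives n = 2.
ΔG° = −nFE° = −(2)(96485)(+1.92) = -370,502 J = -370.5 kJ.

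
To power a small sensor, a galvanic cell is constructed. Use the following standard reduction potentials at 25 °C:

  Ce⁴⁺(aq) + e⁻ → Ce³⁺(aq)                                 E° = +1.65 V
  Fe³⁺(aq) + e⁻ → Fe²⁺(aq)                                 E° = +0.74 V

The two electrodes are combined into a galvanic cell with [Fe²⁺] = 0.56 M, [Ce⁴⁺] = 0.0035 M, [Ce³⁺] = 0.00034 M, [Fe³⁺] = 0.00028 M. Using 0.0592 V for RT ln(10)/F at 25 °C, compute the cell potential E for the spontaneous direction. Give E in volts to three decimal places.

+1.165 V

Ce⁴⁺/Ce³⁺ is the cathode (higher E°), Fe³⁺/Fe²⁺ the anode: E°cell = +1.65 − (+0.74) = +0.91 V, n = 1.
Overall: Ce⁴⁺(aq) + Fe²⁺(aq) → Ce³⁺(aq) + Fe³⁺(aq)
Q = [Ce³⁺]·[Fe³⁺] / ([Ce⁴⁺]·[Fe²⁺]); log Q = -4.314.
E = E° − (0.0592/n) log Q = +0.91 − (0.0592/1)(-4.314) = +1.165 V.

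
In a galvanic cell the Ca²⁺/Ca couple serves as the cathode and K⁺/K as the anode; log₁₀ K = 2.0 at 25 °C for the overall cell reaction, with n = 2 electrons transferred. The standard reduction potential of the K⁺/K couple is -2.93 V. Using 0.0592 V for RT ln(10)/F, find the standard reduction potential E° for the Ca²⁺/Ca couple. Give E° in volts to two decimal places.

-2.87 V

E°cell = (0.0592/n)·log K = (0.0592/2)(2.0) = +0.059 V.
Since Ca²⁺/Ca is the cathode and K⁺/K the anode, E°cell = E°(Ca²⁺/Ca) − E°(K⁺/K).
So E°(Ca²⁺/Ca) = E°cell + E°(K⁺/K) = +0.059 + (-2.93) = -2.87 V.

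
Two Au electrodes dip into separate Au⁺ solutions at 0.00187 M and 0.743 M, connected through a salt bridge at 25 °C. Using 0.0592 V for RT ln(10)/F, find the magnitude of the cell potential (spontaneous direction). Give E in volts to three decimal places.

For a concentration cell E°cell = 0. The 0.743 M side is the cathode (reduction is favoured where [Au⁺] is higher).
With n = 1, E = −(0.0592/1) log([Au⁺]ₐₙ/[Au⁺]꜀ₐₜ) = −(0.0592/1) log(0.00187/0.743) = −(0.0592/1)(-2.599) = +0.154 V.

+0.154 V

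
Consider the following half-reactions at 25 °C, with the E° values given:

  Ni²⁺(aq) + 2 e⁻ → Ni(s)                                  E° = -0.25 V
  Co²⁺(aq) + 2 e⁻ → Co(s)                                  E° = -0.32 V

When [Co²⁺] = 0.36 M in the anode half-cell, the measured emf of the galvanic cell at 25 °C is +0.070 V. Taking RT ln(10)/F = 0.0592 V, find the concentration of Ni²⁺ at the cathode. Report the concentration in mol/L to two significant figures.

Ni²⁺/Ni is the cathode, Co²⁺/Co the anode: E°cell = +0.07 V, n = 2.
Overall reaction: Ni²⁺(aq) + Co(s) → Ni(s) + Co²⁺(aq); Q = [Co²⁺]^1/[Ni²⁺]^1.
From E = E° − (0.0592/n) log Q: log Q = (E° − E)·n/0.0592 = (+0.07 − (+0.070))·2/0.0592 = 0.0000.
So 1·log[Ni²⁺] = 1·log(0.36) − log Q = -0.4437 − (0.0000) = -0.4437; [Ni²⁺] = 10^(-0.4437) ≈ 0.36 M.

0.36 M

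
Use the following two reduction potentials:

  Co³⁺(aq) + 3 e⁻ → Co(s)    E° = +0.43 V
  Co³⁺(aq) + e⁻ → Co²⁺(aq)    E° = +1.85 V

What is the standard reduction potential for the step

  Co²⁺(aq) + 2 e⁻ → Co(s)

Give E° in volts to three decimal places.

Sequential free energies add, so n₃E°₃ = n₁E°₁ + n₂E°₂.
With n₃ = 3, and the known step contributing 1×(+1.85) V, the unknown satisfies 2·E° = 3×(+0.43) − 1×(+1.85) = -0.560.
E° = -0.560 / 2 = -0.280 V.

-0.280 V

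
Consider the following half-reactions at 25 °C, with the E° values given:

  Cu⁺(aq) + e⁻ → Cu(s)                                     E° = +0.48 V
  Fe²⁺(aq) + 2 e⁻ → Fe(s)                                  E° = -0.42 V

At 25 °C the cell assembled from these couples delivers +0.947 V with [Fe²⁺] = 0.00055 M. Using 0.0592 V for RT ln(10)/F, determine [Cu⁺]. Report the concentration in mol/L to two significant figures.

0.15 M

Cu⁺/Cu is the cathode, Fe²⁺/Fe the anode: E°cell = +0.90 V, n = 2.
Overall reaction: 2 Cu⁺(aq) + Fe(s) → 2 Cu(s) + Fe²⁺(aq); Q = [Fe²⁺]^1/[Cu⁺]^2.
From E = E° − (0.0592/n) log Q: log Q = (E° − E)·n/0.0592 = (+0.90 − (+0.947))·2/0.0592 = -1.5878.
So 2·log[Cu⁺] = 1·log(0.00055) − log Q = -3.2596 − (-1.5878) = -1.6718; log[Cu⁺] = -1.6718 / 2 = -0.8359; [Cu⁺] = 10^(-0.8359) ≈ 0.15 M.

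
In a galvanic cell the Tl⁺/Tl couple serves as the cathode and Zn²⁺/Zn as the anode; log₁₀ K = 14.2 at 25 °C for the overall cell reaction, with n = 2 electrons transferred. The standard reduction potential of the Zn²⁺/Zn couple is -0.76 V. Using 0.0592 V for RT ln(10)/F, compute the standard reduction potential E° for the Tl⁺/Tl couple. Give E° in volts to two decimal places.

-0.34 V

E°cell = (0.0592/n)·log K = (0.0592/2)(14.2) = +0.420 V.
Since Tl⁺/Tl is the cathode and Zn²⁺/Zn the anode, E°cell = E°(Tl⁺/Tl) − E°(Zn²⁺/Zn).
So E°(Tl⁺/Tl) = E°cell + E°(Zn²⁺/Zn) = +0.420 + (-0.76) = -0.34 V.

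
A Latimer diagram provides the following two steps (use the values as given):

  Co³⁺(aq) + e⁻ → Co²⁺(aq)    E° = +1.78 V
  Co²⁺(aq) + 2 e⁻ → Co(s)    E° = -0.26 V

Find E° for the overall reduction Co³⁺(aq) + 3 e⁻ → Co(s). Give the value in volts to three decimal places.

+0.420 V

Since ΔG° = −nFE° is additive over sequential reductions, n₃E°₃ = n₁E°₁ + n₂E°₂.
E°₃ = (1×+1.78 + 2×-0.26) / 3 = (+1.260) / 3 = +0.420 V.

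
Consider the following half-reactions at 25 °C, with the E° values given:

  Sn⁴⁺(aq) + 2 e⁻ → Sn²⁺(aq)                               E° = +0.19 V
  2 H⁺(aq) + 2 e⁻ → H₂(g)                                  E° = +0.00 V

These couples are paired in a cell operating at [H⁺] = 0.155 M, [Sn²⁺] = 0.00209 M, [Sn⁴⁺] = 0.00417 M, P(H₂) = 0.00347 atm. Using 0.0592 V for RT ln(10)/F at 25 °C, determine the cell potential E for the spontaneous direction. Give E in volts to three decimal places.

+0.174 V

Sn⁴⁺/Sn²⁺ is the cathode (higher E°), H⁺/H₂ the anode: E°cell = +0.19 − (+0.00) = +0.19 V, n = 2.
Overall: Sn⁴⁺(aq) + H₂(g) → Sn²⁺(aq) + 2 H⁺(aq)
Q = [Sn²⁺]·[H⁺]^2 / ([Sn⁴⁺]·P(H₂)); log Q = 0.540.
E = E° − (0.0592/n) log Q = +0.19 − (0.0592/2)(0.540) = +0.174 V.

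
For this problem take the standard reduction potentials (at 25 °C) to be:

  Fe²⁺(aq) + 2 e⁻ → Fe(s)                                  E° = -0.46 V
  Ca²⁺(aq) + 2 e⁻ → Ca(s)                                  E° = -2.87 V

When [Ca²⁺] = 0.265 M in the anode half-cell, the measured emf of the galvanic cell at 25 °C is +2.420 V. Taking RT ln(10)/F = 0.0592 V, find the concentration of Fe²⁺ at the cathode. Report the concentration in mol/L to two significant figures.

Fe²⁺/Fe is the cathode, Ca²⁺/Ca the anode: E°cell = +2.41 V, n = 2.
Overall reaction: Fe²⁺(aq) + Ca(s) → Fe(s) + Ca²⁺(aq); Q = [Ca²⁺]^1/[Fe²⁺]^1.
From E = E° − (0.0592/n) log Q: log Q = (E° − E)·n/0.0592 = (+2.41 − (+2.420))·2/0.0592 = -0.3378.
So 1·log[Fe²⁺] = 1·log(0.265) − log Q = -0.5768 − (-0.3378) = -0.2390; [Fe²⁺] = 10^(-0.2390) ≈ 0.58 M.

0.58 M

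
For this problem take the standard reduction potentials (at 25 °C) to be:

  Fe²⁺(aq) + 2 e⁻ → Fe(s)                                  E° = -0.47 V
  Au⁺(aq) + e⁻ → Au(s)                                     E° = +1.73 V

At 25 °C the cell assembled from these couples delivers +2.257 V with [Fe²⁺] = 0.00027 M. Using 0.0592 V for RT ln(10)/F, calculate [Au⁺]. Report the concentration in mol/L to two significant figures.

Au⁺/Au is the cathode, Fe²⁺/Fe the anode: E°cell = +2.20 V, n = 2.
Overall reaction: 2 Au⁺(aq) + Fe(s) → 2 Au(s) + Fe²⁺(aq); Q = [Fe²⁺]^1/[Au⁺]^2.
From E = E° − (0.0592/n) log Q: log Q = (E° − E)·n/0.0592 = (+2.20 − (+2.257))·2/0.0592 = -1.9257.
So 2·log[Au⁺] = 1·log(0.00027) − log Q = -3.5686 − (-1.9257) = -1.6429; log[Au⁺] = -1.6429 / 2 = -0.8215; [Au⁺] = 10^(-0.8215) ≈ 0.15 M.

0.15 M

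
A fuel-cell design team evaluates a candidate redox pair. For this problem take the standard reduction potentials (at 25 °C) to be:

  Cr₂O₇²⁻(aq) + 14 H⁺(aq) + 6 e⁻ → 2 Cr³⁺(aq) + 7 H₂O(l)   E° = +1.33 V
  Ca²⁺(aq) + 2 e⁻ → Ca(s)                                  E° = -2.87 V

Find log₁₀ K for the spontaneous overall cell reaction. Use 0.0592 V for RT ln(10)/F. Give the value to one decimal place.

425.7

Cathode: Cr₂O₇²⁻/Cr³⁺; anode: Ca²⁺/Ca. E°cell = +4.20 V, n = 6.
log K = nE°cell / 0.0592 = (6)(+4.20) / 0.0592 = 425.7.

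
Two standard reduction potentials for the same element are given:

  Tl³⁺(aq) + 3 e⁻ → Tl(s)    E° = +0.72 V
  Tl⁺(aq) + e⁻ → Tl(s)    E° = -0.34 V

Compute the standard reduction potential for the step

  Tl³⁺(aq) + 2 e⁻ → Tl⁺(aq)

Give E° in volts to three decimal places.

+1.250 V

Sequential free energies add, so n₃E°₃ = n₁E°₁ + n₂E°₂.
With n₃ = 3, and the known step contributing 1×(-0.34) V, the unknown satisfies 2·E° = 3×(+0.72) − 1×(-0.34) = +2.500.
E° = +2.500 / 2 = +1.250 V.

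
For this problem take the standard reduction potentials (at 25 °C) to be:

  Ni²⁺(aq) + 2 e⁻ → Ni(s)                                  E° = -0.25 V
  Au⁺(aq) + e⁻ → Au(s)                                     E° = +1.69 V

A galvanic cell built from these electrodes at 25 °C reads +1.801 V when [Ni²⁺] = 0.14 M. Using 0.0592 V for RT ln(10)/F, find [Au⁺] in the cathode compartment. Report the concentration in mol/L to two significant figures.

Au⁺/Au is the cathode, Ni²⁺/Ni the anode: E°cell = +1.94 V, n = 2.
Overall reaction: 2 Au⁺(aq) + Ni(s) → 2 Au(s) + Ni²⁺(aq); Q = [Ni²⁺]^1/[Au⁺]^2.
From E = E° − (0.0592/n) log Q: log Q = (E° − E)·n/0.0592 = (+1.94 − (+1.801))·2/0.0592 = 4.6959.
So 2·log[Au⁺] = 1·log(0.14) − log Q = -0.8539 − (4.6959) = -5.5498; log[Au⁺] = -5.5498 / 2 = -2.7749; [Au⁺] = 10^(-2.7749) ≈ 0.0017 M.

0.0017 M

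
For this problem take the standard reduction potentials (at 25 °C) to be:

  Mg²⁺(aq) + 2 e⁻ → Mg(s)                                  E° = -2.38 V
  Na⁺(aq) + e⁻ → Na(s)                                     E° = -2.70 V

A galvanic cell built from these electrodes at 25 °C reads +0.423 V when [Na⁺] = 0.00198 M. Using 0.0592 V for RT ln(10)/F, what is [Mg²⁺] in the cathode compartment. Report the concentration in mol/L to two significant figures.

0.012 M

Mg²⁺/Mg is the cathode, Na⁺/Na the anode: E°cell = +0.32 V, n = 2.
Overall reaction: Mg²⁺(aq) + 2 Na(s) → Mg(s) + 2 Na⁺(aq); Q = [Na⁺]^2/[Mg²⁺]^1.
From E = E° − (0.0592/n) log Q: log Q = (E° − E)·n/0.0592 = (+0.32 − (+0.423))·2/0.0592 = -3.4797.
So 1·log[Mg²⁺] = 2·log(0.00198) − log Q = -5.4067 − (-3.4797) = -1.9270; [Mg²⁺] = 10^(-1.9270) ≈ 0.012 M.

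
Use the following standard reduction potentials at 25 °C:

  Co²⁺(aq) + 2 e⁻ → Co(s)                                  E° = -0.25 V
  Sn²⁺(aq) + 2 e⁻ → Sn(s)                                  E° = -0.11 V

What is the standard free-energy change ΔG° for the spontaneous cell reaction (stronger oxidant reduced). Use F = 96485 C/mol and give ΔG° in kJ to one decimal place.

-27.0 kJ

Sn²⁺/Sn (E° = -0.11 V) is the cathode; Co²⁺/Co (E° = -0.25 V) is the anode, so E°cell = +0.14 V.
Balancing electrons gives n = 2 (lcm of 2 and 2).
ΔG° = −nFE° = −(2)(96485)(+0.14) = -27,016 J = -27.0 kJ.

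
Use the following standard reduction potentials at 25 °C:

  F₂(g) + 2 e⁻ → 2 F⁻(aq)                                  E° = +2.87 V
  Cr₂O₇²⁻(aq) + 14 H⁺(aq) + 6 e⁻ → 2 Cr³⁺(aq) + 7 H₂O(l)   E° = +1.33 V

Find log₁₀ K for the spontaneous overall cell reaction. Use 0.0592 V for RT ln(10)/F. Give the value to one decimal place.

Cathode: F₂/F⁻; anode: Cr₂O₇²⁻/Cr³⁺. E°cell = +1.54 V, n = 6.
log K = nE°cell / 0.0592 = (6)(+1.54) / 0.0592 = 156.1.

156.1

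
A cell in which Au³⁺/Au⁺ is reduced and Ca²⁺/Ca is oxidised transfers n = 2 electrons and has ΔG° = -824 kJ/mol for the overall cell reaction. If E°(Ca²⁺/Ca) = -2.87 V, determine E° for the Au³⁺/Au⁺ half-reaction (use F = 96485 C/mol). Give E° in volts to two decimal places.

+1.40 V

E°cell = −ΔG°/(nF) = −(-824×10³)/((2)(96485)) = +4.270 V.
Since Au³⁺/Au⁺ is the cathode and Ca²⁺/Ca the anode, E°cell = E°(Au³⁺/Au⁺) − E°(Ca²⁺/Ca).
So E°(Au³⁺/Au⁺) = E°cell + E°(Ca²⁺/Ca) = +4.270 + (-2.87) = +1.40 V.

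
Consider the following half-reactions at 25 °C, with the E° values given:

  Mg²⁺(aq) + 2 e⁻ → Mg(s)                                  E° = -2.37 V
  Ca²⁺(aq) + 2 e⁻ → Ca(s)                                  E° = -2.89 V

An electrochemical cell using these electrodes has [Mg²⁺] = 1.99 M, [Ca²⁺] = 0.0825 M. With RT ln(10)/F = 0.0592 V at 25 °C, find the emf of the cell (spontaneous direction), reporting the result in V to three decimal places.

+0.561 V

Mg²⁺/Mg is the cathode (higher E°), Ca²⁺/Ca the anode: E°cell = -2.37 − (-2.89) = +0.52 V, n = 2.
Overall: Mg²⁺(aq) + Ca(s) → Mg(s) + Ca²⁺(aq)
Q = [Ca²⁺] / ([Mg²⁺]); log Q = -1.382.
E = E° − (0.0592/n) log Q = +0.52 − (0.0592/2)(-1.382) = +0.561 V.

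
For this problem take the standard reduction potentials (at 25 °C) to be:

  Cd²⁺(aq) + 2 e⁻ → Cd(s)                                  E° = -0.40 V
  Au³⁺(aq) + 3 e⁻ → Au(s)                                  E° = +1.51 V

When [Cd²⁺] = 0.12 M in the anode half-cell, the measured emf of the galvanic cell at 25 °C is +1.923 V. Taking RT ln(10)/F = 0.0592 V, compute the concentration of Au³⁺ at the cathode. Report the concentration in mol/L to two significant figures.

Au³⁺/Au is the cathode, Cd²⁺/Cd the anode: E°cell = +1.91 V, n = 6.
Overall reaction: 2 Au³⁺(aq) + 3 Cd(s) → 2 Au(s) + 3 Cd²⁺(aq); Q = [Cd²⁺]^3/[Au³⁺]^2.
From E = E° − (0.0592/n) log Q: log Q = (E° − E)·n/0.0592 = (+1.91 − (+1.923))·6/0.0592 = -1.3176.
So 2·log[Au³⁺] = 3·log(0.12) − log Q = -2.7625 − (-1.3176) = -1.4449; log[Au³⁺] = -1.4449 / 2 = -0.7225; [Au³⁺] = 10^(-0.7225) ≈ 0.19 M.

0.19 M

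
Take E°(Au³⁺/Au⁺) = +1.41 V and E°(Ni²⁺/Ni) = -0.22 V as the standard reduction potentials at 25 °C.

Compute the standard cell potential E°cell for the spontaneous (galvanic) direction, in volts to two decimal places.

The Au³⁺/Au⁺ couple has the higher reduction potential, so it is the cathode; Ni²⁺/Ni is oxidised at the anode.
E°cell = E°(cathode) − E°(anode) = (+1.41) − (-0.22) = +1.63 V.
Since E°cell > 0, the reaction is spontaneous under standard conditions.

+1.63 V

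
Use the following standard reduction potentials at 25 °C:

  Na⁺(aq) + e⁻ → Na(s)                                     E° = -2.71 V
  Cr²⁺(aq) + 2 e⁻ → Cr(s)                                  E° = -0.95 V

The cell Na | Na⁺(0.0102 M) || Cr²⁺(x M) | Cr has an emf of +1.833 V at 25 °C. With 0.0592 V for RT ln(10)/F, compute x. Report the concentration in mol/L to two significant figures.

Cr²⁺/Cr is the cathode, Na⁺/Na the anode: E°cell = +1.76 V, n = 2.
Overall reaction: Cr²⁺(aq) + 2 Na(s) → Cr(s) + 2 Na⁺(aq); Q = [Na⁺]^2/[Cr²⁺]^1.
From E = E° − (0.0592/n) log Q: log Q = (E° − E)·n/0.0592 = (+1.76 − (+1.833))·2/0.0592 = -2.4662.
So 1·log[Cr²⁺] = 2·log(0.0102) − log Q = -3.9828 − (-2.4662) = -1.5166; [Cr²⁺] = 10^(-1.5166) ≈ 0.030 M.

0.030 M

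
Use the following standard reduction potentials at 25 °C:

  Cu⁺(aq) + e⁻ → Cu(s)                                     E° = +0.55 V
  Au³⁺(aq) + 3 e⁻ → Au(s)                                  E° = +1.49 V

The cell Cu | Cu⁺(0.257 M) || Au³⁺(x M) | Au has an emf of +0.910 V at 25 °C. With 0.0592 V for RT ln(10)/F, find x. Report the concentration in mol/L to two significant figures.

0.00051 M

Au³⁺/Au is the cathode, Cu⁺/Cu the anode: E°cell = +0.94 V, n = 3.
Overall reaction: Au³⁺(aq) + 3 Cu(s) → Au(s) + 3 Cu⁺(aq); Q = [Cu⁺]^3/[Au³⁺]^1.
From E = E° − (0.0592/n) log Q: log Q = (E° − E)·n/0.0592 = (+0.94 − (+0.910))·3/0.0592 = 1.5203.
So 1·log[Au³⁺] = 3·log(0.257) − log Q = -1.7702 − (1.5203) = -3.2905; [Au³⁺] = 10^(-3.2905) ≈ 0.00051 M.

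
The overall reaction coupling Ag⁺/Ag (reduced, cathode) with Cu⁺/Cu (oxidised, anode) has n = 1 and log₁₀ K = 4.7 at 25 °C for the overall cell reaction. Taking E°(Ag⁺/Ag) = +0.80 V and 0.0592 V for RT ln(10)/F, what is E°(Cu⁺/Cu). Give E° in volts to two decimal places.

E°cell = (0.0592/n)·log K = (0.0592/1)(4.7) = +0.278 V.
Since Ag⁺/Ag is the cathode and Cu⁺/Cu the anode, E°cell = E°(Ag⁺/Ag) − E°(Cu⁺/Cu).
So E°(Cu⁺/Cu) = E°(Ag⁺/Ag) − E°cell = (+0.80) − (+0.278) = +0.52 V.

+0.52 V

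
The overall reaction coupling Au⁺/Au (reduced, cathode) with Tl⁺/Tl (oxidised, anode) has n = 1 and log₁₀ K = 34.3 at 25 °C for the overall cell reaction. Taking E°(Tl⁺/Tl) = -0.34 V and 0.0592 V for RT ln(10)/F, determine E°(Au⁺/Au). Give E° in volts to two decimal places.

+1.69 V

E°cell = (0.0592/n)·log K = (0.0592/1)(34.3) = +2.031 V.
Since Au⁺/Au is the cathode and Tl⁺/Tl the anode, E°cell = E°(Au⁺/Au) − E°(Tl⁺/Tl).
So E°(Au⁺/Au) = E°cell + E°(Tl⁺/Tl) = +2.031 + (-0.34) = +1.69 V.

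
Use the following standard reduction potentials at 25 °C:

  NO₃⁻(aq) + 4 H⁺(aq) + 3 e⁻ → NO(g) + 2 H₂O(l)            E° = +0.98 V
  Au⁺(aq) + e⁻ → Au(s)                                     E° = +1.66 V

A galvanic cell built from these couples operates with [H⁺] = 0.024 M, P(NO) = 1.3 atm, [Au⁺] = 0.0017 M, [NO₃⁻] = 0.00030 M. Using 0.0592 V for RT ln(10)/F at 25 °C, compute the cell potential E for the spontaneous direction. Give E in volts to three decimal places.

+0.716 V

Au⁺/Au is the cathode (higher E°), NO₃⁻/NO the anode: E°cell = +1.66 − (+0.98) = +0.68 V, n = 3.
Overall: 3 Au⁺(aq) + NO(g) + 2 H₂O(l) → 3 Au(s) + NO₃⁻(aq) + 4 H⁺(aq)
Q = [NO₃⁻]·[H⁺]^4 / ([Au⁺]^3·P(NO)); log Q = -1.807.
E = E° − (0.0592/n) log Q = +0.68 − (0.0592/3)(-1.807) = +0.716 V.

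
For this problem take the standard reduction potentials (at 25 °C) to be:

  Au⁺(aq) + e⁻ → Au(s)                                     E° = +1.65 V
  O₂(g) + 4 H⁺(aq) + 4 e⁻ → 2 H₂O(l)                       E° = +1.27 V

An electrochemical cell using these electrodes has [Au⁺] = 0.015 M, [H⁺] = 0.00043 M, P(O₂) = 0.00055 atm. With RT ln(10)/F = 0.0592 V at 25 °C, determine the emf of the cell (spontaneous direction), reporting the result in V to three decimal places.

Au⁺/Au is the cathode (higher E°), O₂/H₂O the anode: E°cell = +1.65 − (+1.27) = +0.38 V, n = 4.
Overall: 4 Au⁺(aq) + 2 H₂O(l) → 4 Au(s) + O₂(g) + 4 H⁺(aq)
Q = P(O₂)·[H⁺]^4 / ([Au⁺]^4); log Q = -9.430.
E = E° − (0.0592/n) log Q = +0.38 − (0.0592/4)(-9.430) = +0.520 V.

+0.520 V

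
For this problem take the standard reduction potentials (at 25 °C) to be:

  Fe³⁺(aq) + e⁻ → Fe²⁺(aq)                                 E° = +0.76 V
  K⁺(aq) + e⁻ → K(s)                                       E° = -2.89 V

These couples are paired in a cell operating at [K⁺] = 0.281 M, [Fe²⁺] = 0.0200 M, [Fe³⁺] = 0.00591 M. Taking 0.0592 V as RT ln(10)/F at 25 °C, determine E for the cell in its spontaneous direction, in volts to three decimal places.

+3.651 V

Fe³⁺/Fe²⁺ is the cathode (higher E°), K⁺/K the anode: E°cell = +0.76 − (-2.89) = +3.65 V, n = 1.
Overall: Fe³⁺(aq) + K(s) → Fe²⁺(aq) + K⁺(aq)
Q = [Fe²⁺]·[K⁺] / ([Fe³⁺]); log Q = -0.022.
E = E° − (0.0592/n) log Q = +3.65 − (0.0592/1)(-0.022) = +3.651 V.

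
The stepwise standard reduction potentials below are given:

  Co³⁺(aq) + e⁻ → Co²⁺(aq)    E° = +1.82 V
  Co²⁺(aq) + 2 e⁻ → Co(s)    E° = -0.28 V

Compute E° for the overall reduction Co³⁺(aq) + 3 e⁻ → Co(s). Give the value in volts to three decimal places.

+0.420 V

Adding the free-energy changes (−nFE°) of the two steps gives −n₃FE°₃ = −n₁FE°₁ − n₂FE°₂.
E°₃ = (1×+1.82 + 2×-0.28) / 3 = (+1.260) / 3 = +0.420 V.
E° values themselves are not directly additive — weighting by electron count is essential.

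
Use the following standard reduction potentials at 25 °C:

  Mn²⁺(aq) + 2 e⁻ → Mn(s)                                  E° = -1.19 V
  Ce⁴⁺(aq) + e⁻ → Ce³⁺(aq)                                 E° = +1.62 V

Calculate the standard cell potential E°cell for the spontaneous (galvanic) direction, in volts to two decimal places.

The Ce⁴⁺/Ce³⁺ couple has the higher reduction potential, so it is the cathode; Mn²⁺/Mn is oxidised at the anode.
E°cell = E°(cathode) − E°(anode) = (+1.62) − (-1.19) = +2.81 V.

+2.81 V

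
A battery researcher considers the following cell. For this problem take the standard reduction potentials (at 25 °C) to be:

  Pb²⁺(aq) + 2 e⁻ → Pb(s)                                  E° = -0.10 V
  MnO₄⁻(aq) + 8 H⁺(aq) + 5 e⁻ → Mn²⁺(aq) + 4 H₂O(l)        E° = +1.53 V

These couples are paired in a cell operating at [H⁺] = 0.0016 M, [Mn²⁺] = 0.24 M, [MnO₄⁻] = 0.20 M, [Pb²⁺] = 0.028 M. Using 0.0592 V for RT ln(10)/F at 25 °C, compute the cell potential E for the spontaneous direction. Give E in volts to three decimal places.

+1.410 V

MnO₄⁻/Mn²⁺ is the cathode (higher E°), Pb²⁺/Pb the anode: E°cell = +1.53 − (-0.10) = +1.63 V, n = 10.
Overall: 2 MnO₄⁻(aq) + 16 H⁺(aq) + 5 Pb(s) → 2 Mn²⁺(aq) + 8 H₂O(l) + 5 Pb²⁺(aq)
Q = [Mn²⁺]^2·[Pb²⁺]^5 / ([MnO₄⁻]^2·[H⁺]^16); log Q = 37.128.
E = E° − (0.0592/n) log Q = +1.63 − (0.0592/10)(37.128) = +1.410 V.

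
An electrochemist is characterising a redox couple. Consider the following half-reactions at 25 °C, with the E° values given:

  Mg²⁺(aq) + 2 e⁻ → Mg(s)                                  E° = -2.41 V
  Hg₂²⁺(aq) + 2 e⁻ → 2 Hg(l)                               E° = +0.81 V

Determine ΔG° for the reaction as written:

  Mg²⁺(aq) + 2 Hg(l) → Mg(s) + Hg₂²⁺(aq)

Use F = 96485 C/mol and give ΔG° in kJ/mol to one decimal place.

As written, Mg²⁺/Mg is reduced (cathode) and Hg₂²⁺/Hg is oxidised (anode), so E°cell = (-2.41) − (+0.81) = -3.22 V.
Balancing electrons gives n = 2.
ΔG° = −nFE° = −(2)(96485)(-3.22) = 621,363 J = +621.4 kJ/mol.

+621.4 kJ/mol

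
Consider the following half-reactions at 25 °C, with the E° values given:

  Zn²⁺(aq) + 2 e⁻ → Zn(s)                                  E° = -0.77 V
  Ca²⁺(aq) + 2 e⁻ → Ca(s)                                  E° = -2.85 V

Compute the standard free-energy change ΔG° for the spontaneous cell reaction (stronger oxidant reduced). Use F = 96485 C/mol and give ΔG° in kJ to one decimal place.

-401.4 kJ

Zn²⁺/Zn (E° = -0.77 V) is the cathode; Ca²⁺/Ca (E° = -2.85 V) is the anode, so E°cell = +2.08 V.
Balancing electrons gives n = 2 (lcm of 2 and 2).
ΔG° = −nFE° = −(2)(96485)(+2.08) = -401,378 J = -401.4 kJ.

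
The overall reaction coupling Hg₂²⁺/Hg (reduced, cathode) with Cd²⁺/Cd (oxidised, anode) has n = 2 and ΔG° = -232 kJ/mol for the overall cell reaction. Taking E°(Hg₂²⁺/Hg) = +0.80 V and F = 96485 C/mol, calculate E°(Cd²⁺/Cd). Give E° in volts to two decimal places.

E°cell = −ΔG°/(nF) = −(-232×10³)/((2)(96485)) = +1.202 V.
Since Hg₂²⁺/Hg is the cathode and Cd²⁺/Cd the anode, E°cell = E°(Hg₂²⁺/Hg) − E°(Cd²⁺/Cd).
So E°(Cd²⁺/Cd) = E°(Hg₂²⁺/Hg) − E°cell = (+0.80) − (+1.202) = -0.40 V.

-0.40 V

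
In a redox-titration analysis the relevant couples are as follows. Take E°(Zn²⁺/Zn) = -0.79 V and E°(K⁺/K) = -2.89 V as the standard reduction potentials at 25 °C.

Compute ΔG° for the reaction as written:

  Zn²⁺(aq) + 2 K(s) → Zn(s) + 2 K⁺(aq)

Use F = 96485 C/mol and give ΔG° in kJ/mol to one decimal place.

-405.2 kJ/mol

As written, Zn²⁺/Zn is reduced (cathode) and K⁺/K is oxidised (anode), so E°cell = (-0.79) − (-2.89) = +2.10 V.
Balancing electrons gives n = 2.
ΔG° = −nFE° = −(2)(96485)(+2.10) = -405,237 J = -405.2 kJ/mol.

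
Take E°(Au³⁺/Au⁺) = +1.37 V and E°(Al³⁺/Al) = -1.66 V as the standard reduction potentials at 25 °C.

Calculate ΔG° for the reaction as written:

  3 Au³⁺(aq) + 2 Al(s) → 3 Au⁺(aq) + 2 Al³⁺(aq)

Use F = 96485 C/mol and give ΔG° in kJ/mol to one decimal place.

-1754.1 kJ/mol

As written, Au³⁺/Au⁺ is reduced (cathode) and Al³⁺/Al is oxidised (anode), so E°cell = (+1.37) − (-1.66) = +3.03 V.
Balancing electrons gives n = 6.
ΔG° = −nFE° = −(6)(96485)(+3.03) = -1,754,097 J = -1754.1 kJ/mol.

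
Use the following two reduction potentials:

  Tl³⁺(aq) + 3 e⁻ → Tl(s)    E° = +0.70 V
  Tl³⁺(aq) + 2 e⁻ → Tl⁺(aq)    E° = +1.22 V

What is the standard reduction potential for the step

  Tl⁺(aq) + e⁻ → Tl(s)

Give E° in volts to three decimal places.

-0.340 V

Sequential free energies add, so n₃E°₃ = n₁E°₁ + n₂E°₂.
With n₃ = 3, and the known step contributing 2×(+1.22) V, the unknown satisfies 1·E° = 3×(+0.70) − 2×(+1.22) = -0.340.
E° = -0.340 / 1 = -0.340 V.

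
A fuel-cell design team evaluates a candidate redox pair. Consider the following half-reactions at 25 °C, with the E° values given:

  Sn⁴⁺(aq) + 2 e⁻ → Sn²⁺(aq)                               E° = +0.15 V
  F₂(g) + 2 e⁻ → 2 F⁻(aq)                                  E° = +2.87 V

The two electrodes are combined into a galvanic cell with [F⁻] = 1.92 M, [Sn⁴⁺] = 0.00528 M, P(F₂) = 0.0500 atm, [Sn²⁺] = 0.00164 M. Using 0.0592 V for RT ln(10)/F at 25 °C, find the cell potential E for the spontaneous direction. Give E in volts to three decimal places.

F₂/F⁻ is the cathode (higher E°), Sn⁴⁺/Sn²⁺ the anode: E°cell = +2.87 − (+0.15) = +2.72 V, n = 2.
Overall: F₂(g) + Sn²⁺(aq) → 2 F⁻(aq) + Sn⁴⁺(aq)
Q = [F⁻]^2·[Sn⁴⁺] / (P(F₂)·[Sn²⁺]); log Q = 2.375.
E = E° − (0.0592/n) log Q = +2.72 − (0.0592/2)(2.375) = +2.650 V.

+2.650 V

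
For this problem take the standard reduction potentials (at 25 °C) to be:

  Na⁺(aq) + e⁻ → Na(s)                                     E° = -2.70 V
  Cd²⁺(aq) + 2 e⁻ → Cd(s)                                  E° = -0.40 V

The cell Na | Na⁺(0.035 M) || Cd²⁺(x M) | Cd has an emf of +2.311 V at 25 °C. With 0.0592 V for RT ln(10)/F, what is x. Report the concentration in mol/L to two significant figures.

Cd²⁺/Cd is the cathode, Na⁺/Na the anode: E°cell = +2.30 V, n = 2.
Overall reaction: Cd²⁺(aq) + 2 Na(s) → Cd(s) + 2 Na⁺(aq); Q = [Na⁺]^2/[Cd²⁺]^1.
From E = E° − (0.0592/n) log Q: log Q = (E° − E)·n/0.0592 = (+2.30 − (+2.311))·2/0.0592 = -0.3716.
So 1·log[Cd²⁺] = 2·log(0.035) − log Q = -2.9119 − (-0.3716) = -2.5403; [Cd²⁺] = 10^(-2.5403) ≈ 0.0029 M.

0.0029 M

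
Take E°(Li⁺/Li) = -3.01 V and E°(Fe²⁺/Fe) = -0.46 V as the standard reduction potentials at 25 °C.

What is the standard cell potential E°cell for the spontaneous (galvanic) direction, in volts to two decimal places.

The Fe²⁺/Fe couple has the higher reduction potential, so it is the cathode; Li⁺/Li is oxidised at the anode.
E°cell = E°(cathode) − E°(anode) = (-0.46) − (-3.01) = +2.55 V.
Since E°cell > 0, the reaction is spontaneous under standard conditions.

+2.55 V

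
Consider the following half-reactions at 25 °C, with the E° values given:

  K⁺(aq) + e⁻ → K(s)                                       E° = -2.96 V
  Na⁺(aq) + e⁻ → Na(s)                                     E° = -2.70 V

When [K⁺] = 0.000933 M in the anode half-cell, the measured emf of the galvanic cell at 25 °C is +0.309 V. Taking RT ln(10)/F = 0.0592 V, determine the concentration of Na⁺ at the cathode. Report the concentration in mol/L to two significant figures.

0.0063 M

Na⁺/Na is the cathode, K⁺/K the anode: E°cell = +0.26 V, n = 1.
Overall reaction: Na⁺(aq) + K(s) → Na(s) + K⁺(aq); Q = [K⁺]^1/[Na⁺]^1.
From E = E° − (0.0592/n) log Q: log Q = (E° − E)·n/0.0592 = (+0.26 − (+0.309))·1/0.0592 = -0.8277.
So 1·log[Na⁺] = 1·log(0.000933) − log Q = -3.0301 − (-0.8277) = -2.2024; [Na⁺] = 10^(-2.2024) ≈ 0.0063 M.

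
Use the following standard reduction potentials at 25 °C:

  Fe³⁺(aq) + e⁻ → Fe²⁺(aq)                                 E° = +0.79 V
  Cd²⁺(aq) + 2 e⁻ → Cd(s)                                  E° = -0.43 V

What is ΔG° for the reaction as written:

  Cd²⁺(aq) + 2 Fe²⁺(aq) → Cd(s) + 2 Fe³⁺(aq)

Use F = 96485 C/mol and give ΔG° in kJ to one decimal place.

As written, Cd²⁺/Cd is reduced (cathode) and Fe³⁺/Fe²⁺ is oxidised (anode), so E°cell = (-0.43) − (+0.79) = -1.22 V.
Balancing electrons gives n = 2.
ΔG° = −nFE° = −(2)(96485)(-1.22) = 235,423 J = +235.4 kJ.

+235.4 kJ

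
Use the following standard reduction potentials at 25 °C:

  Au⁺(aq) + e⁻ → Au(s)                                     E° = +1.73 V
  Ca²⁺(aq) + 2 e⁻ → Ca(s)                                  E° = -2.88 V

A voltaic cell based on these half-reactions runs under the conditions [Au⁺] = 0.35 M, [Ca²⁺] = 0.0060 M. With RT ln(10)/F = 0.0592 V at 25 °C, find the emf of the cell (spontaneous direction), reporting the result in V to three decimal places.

Au⁺/Au is the cathode (higher E°), Ca²⁺/Ca the anode: E°cell = +1.73 − (-2.88) = +4.61 V, n = 2.
Overall: 2 Au⁺(aq) + Ca(s) → 2 Au(s) + Ca²⁺(aq)
Q = [Ca²⁺] / ([Au⁺]^2); log Q = -1.310.
E = E° − (0.0592/n) log Q = +4.61 − (0.0592/2)(-1.310) = +4.649 V.

+4.649 V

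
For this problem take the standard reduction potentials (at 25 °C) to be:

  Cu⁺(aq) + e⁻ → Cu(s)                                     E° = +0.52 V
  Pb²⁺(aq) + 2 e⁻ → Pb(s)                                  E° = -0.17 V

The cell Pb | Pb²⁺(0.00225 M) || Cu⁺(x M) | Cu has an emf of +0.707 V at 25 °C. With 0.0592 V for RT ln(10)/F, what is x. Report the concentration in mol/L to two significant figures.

Cu⁺/Cu is the cathode, Pb²⁺/Pb the anode: E°cell = +0.69 V, n = 2.
Overall reaction: 2 Cu⁺(aq) + Pb(s) → 2 Cu(s) + Pb²⁺(aq); Q = [Pb²⁺]^1/[Cu⁺]^2.
From E = E° − (0.0592/n) log Q: log Q = (E° − E)·n/0.0592 = (+0.69 − (+0.707))·2/0.0592 = -0.5743.
So 2·log[Cu⁺] = 1·log(0.00225) − log Q = -2.6478 − (-0.5743) = -2.0735; log[Cu⁺] = -2.0735 / 2 = -1.0368; [Cu⁺] = 10^(-1.0368) ≈ 0.092 M.

0.092 M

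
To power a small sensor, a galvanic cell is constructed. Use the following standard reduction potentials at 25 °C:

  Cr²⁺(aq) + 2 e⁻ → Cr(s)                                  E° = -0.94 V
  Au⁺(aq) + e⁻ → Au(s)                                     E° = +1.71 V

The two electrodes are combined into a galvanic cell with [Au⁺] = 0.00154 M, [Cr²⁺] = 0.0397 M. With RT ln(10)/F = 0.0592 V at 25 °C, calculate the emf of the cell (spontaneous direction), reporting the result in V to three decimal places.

+2.525 V

Au⁺/Au is the cathode (higher E°), Cr²⁺/Cr the anode: E°cell = +1.71 − (-0.94) = +2.65 V, n = 2.
Overall: 2 Au⁺(aq) + Cr(s) → 2 Au(s) + Cr²⁺(aq)
Q = [Cr²⁺] / ([Au⁺]^2); log Q = 4.224.
E = E° − (0.0592/n) log Q = +2.65 − (0.0592/2)(4.224) = +2.525 V.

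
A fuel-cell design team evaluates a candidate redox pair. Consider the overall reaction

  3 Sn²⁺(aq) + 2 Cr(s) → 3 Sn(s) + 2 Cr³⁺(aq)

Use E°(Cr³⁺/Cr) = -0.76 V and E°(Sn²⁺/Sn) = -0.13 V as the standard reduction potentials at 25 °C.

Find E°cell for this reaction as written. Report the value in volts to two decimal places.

The Sn²⁺/Sn couple has the higher reduction potential, so it is the cathode; Cr³⁺/Cr is oxidised at the anode.
E°cell = E°(cathode) − E°(anode) = (-0.13) − (-0.76) = +0.63 V.

+0.63 V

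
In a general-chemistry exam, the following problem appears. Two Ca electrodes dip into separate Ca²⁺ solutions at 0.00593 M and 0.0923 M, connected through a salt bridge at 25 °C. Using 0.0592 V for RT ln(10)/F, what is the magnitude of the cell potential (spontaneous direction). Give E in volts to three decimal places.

+0.035 V

For a concentration cell E°cell = 0. The 0.0923 M side is the cathode (reduction is favoured where [Ca²⁺] is higher).
With n = 2, E = −(0.0592/2) log([Ca²⁺]ₐₙ/[Ca²⁺]꜀ₐₜ) = −(0.0592/2) log(0.00593/0.0923) = −(0.0592/2)(-1.192) = +0.035 V.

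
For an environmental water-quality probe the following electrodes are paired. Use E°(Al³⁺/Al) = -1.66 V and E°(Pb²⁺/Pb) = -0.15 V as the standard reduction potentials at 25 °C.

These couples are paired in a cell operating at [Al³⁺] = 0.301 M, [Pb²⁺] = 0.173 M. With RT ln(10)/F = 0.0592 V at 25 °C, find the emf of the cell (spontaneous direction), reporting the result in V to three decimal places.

+1.498 V

Pb²⁺/Pb is the cathode (higher E°), Al³⁺/Al the anode: E°cell = -0.15 − (-1.66) = +1.51 V, n = 6.
Overall: 3 Pb²⁺(aq) + 2 Al(s) → 3 Pb(s) + 2 Al³⁺(aq)
Q = [Al³⁺]^2 / ([Pb²⁺]^3); log Q = 1.243.
E = E° − (0.0592/n) log Q = +1.51 − (0.0592/6)(1.243) = +1.498 V.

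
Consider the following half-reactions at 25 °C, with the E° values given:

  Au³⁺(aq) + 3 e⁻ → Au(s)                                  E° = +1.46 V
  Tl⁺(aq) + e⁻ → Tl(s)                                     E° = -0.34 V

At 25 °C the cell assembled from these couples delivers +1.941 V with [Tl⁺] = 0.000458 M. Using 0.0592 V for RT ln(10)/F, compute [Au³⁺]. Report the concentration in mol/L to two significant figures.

0.0013 M

Au³⁺/Au is the cathode, Tl⁺/Tl the anode: E°cell = +1.80 V, n = 3.
Overall reaction: Au³⁺(aq) + 3 Tl(s) → Au(s) + 3 Tl⁺(aq); Q = [Tl⁺]^3/[Au³⁺]^1.
From E = E° − (0.0592/n) log Q: log Q = (E° − E)·n/0.0592 = (+1.80 − (+1.941))·3/0.0592 = -7.1453.
So 1·log[Au³⁺] = 3·log(0.000458) − log Q = -10.0174 − (-7.1453) = -2.8721; [Au³⁺] = 10^(-2.8721) ≈ 0.0013 M.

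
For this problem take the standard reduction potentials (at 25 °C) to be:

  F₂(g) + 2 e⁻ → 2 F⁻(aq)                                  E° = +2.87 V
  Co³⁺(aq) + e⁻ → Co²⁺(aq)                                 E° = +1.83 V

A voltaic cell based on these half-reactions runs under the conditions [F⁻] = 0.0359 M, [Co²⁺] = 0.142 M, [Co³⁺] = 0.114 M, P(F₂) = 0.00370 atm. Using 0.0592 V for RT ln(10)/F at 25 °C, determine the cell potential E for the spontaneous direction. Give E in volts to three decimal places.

+1.059 V

F₂/F⁻ is the cathode (higher E°), Co³⁺/Co²⁺ the anode: E°cell = +2.87 − (+1.83) = +1.04 V, n = 2.
Overall: F₂(g) + 2 Co²⁺(aq) → 2 F⁻(aq) + 2 Co³⁺(aq)
Q = [F⁻]^2·[Co³⁺]^2 / (P(F₂)·[Co²⁺]^2); log Q = -0.649.
E = E° − (0.0592/n) log Q = +1.04 − (0.0592/2)(-0.649) = +1.059 V.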